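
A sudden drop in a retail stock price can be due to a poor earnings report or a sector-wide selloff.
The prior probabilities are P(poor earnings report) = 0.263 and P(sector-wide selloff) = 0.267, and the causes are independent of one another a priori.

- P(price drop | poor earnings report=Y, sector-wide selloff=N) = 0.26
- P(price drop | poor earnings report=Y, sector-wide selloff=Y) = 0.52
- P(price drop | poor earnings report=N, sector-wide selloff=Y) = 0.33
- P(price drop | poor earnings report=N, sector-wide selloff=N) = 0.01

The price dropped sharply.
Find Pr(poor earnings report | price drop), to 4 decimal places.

Pr(poor earnings report | price drop) ≈ 0.5519

Enumerate the 4 (poor earnings report, sector-wide selloff) configurations and weight by the priors:
  P(price drop) = 0.01*0.737*0.733 + 0.33*0.737*0.267 + 0.26*0.263*0.733 + 0.52*0.263*0.267
        = 0.005402 + 0.064937 + 0.050123 + 0.036515 = 0.156977
Configurations with poor earnings report contribute 0.086638, so
  P(poor earnings report | price drop) = 0.086638 / 0.156977 ≈ 0.5519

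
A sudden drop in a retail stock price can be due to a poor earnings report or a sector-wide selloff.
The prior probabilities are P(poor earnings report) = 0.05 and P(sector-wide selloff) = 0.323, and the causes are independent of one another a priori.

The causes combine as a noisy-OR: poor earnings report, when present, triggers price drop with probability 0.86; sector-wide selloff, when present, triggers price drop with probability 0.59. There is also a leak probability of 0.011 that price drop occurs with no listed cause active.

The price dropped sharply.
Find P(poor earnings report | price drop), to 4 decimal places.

P(poor earnings report | price drop) ≈ 0.1898

Under noisy-OR, P(price drop | causes) = 1 − (1−0.011)·∏(1−qᵢ) over the active causes.
P(price drop) = 0.011*0.95*0.677 + 0.59451*0.95*0.323 + 0.86154*0.05*0.677 + 0.943231*0.05*0.323 = 0.007075 + 0.182425 + 0.029163 + 0.015233 = 0.233896
The poor earnings report-present share is 0.029163 + 0.015233 = 0.044396.
Hence the posterior is 0.044396/0.233896 ≈ 0.1898.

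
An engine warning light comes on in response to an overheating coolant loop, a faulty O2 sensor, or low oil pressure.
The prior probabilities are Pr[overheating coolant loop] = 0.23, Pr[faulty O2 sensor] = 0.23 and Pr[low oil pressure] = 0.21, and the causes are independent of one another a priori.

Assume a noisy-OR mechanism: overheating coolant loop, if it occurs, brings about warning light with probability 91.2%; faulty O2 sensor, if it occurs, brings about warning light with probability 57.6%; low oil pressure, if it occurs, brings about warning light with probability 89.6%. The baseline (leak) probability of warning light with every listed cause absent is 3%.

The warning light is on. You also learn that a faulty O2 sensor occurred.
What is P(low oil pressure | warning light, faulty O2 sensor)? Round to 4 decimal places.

Under noisy-OR, P(warning light | causes) = 1 − (1−0.03)·∏(1−qᵢ) over the active causes.
For the numerator, keep only low oil pressure=true terms: 0.154784 + 0.048118 = 0.202902
The normalizing constant is 0.58872*0.77*0.79 + 0.957227*0.77*0.21 + 0.963807*0.23*0.79 + 0.996236*0.23*0.21 = 0.736144
P(low oil pressure | warning light, faulty O2 sensor) = 0.202902/0.736144 ≈ 0.2756

P(low oil pressure | warning light, faulty O2 sensor) ≈ 0.2756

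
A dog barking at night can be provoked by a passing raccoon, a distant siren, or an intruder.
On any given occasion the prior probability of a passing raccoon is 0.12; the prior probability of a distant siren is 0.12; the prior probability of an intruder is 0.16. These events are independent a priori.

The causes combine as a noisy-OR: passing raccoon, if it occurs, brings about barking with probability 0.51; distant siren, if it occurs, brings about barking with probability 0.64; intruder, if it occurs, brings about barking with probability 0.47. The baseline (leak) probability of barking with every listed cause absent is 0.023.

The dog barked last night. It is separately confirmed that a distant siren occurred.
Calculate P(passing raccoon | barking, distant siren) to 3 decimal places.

P(passing raccoon | barking, distant siren) ≈ 0.145

Under noisy-OR, P(barking | causes) = 1 − (1−0.023)·∏(1−qᵢ) over the active causes.
For the numerator, keep only passing raccoon=true terms: 0.083428 + 0.017446 = 0.100874
Denominator P(barking | distant siren): 0.64828·0.88·0.84 + 0.813588·0.88·0.16 + 0.827657·0.12·0.84 + 0.908658·0.12·0.16 = 0.694636
Posterior = 0.100874 / 0.694636 ≈ 0.145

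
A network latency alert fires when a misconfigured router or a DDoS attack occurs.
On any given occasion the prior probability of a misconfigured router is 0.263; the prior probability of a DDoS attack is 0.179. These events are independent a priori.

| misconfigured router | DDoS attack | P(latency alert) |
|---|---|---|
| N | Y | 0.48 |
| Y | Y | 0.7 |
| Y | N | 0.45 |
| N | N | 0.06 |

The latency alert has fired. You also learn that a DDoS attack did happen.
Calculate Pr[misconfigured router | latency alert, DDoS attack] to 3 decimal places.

By total probability over both values of misconfigured router:
  P(latency alert | DDoS attack) = 0.48*0.737 + 0.7*0.263
        = 0.353760 + 0.184100 = 0.537860
Configurations with misconfigured router contribute 0.184100, so
  P(misconfigured router | latency alert, DDoS attack) = 0.184100 / 0.537860 ≈ 0.342

Pr[misconfigured router | latency alert, DDoS attack] ≈ 0.342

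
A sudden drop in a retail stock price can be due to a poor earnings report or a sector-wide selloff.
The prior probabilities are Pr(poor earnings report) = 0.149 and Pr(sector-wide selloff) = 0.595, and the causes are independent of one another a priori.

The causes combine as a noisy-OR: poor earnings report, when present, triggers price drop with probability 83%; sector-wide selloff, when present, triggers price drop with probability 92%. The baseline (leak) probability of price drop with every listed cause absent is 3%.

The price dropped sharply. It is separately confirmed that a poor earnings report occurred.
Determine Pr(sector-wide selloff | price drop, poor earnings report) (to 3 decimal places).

Under noisy-OR, P(price drop | causes) = 1 − (1−0.03)·∏(1−qᵢ) over the active causes.
P(price drop | poor earnings report) = 0.8351×0.405 + 0.986808×0.595 = 0.338216 + 0.587151 = 0.925367
Restricting to configurations with sector-wide selloff present: 0.986808×0.595 = 0.587151.
P(sector-wide selloff | price drop, poor earnings report) = 0.587151 / 0.925367 ≈ 0.635

Pr(sector-wide selloff | price drop, poor earnings report) ≈ 0.635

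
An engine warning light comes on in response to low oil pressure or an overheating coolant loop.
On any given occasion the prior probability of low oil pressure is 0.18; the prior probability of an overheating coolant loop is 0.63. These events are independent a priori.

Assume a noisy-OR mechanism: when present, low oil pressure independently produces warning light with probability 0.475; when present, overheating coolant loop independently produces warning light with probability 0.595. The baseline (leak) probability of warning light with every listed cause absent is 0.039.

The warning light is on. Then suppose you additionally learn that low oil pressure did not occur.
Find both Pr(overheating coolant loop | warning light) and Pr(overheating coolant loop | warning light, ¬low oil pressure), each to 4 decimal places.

Under noisy-OR, P(warning light | causes) = 1 − (1−0.039)·∏(1−qᵢ) over the active causes.
For the numerator, keep only overheating coolant loop=true terms: 0.315537 + 0.090229 = 0.405766
Normalizer over all consistent configurations: 0.039×0.82×0.37 + 0.610795×0.82×0.63 + 0.495475×0.18×0.37 + 0.795667×0.18×0.63 = 0.450598
Posterior = 0.405766 / 0.450598 ≈ 0.9005

With the extra evidence:
P(warning light | ¬low oil pressure) = 0.039*0.37 + 0.610795*0.63 = 0.014430 + 0.384801 = 0.399231
The overheating coolant loop-present share is 0.610795*0.63 = 0.384801.
P(overheating coolant loop | warning light, ¬low oil pressure) = 0.384801 / 0.399231 ≈ 0.9639

Pr(overheating coolant loop | warning light) ≈ 0.9005; Pr(overheating coolant loop | warning light, ¬low oil pressure) ≈ 0.9639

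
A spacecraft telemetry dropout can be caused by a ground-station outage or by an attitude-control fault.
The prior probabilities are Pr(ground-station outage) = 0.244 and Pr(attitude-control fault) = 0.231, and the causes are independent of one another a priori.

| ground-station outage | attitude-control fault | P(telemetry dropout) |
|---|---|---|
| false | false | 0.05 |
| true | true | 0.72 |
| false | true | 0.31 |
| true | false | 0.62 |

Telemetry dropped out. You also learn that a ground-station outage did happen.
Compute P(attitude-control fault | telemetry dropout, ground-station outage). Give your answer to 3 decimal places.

Numerator (weight on configurations with attitude-control fault): 0.72·0.231 = 0.166320
Normalizer over all consistent configurations: 0.62·0.769 + 0.72·0.231 = 0.643100
P(attitude-control fault | telemetry dropout, ground-station outage) = 0.166320/0.643100 ≈ 0.259

P(attitude-control fault | telemetry dropout, ground-station outage) ≈ 0.259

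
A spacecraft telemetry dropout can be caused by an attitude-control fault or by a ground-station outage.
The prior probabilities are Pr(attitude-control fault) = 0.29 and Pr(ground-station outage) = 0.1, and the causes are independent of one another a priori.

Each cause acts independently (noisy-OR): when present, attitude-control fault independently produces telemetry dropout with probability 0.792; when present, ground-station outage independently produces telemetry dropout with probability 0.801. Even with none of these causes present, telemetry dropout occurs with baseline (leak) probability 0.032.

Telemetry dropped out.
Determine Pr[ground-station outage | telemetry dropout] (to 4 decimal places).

Pr[ground-station outage | telemetry dropout] ≈ 0.2712

Under noisy-OR, P(telemetry dropout | causes) = 1 − (1−0.032)·∏(1−qᵢ) over the active causes.
Sum P(telemetry dropout|·) weighted by the priors over the 4 (attitude-control fault, ground-station outage) configurations:
  P(telemetry dropout) = 0.032*0.71*0.9 + 0.807368*0.71*0.1 + 0.798656*0.29*0.9 + 0.959933*0.29*0.1
        = 0.020448 + 0.057323 + 0.208449 + 0.027838 = 0.314058
Keeping only the ground-station outage-present terms gives 0.085161, so
  P(ground-station outage | telemetry dropout) = 0.085161 / 0.314058 ≈ 0.2712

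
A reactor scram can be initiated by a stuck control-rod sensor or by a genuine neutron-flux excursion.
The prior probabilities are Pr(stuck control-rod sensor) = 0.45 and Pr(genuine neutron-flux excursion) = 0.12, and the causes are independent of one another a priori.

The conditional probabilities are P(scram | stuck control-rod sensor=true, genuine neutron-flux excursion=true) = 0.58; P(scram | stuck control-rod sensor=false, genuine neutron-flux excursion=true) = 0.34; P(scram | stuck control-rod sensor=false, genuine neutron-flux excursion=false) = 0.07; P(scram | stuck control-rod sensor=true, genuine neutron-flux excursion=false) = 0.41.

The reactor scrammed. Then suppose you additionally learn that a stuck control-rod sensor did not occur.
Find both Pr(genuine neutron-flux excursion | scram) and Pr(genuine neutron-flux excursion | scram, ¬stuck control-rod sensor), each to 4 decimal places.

Enumerate the 4 (stuck control-rod sensor, genuine neutron-flux excursion) configurations and weight by the priors:
  P(scram) = 0.07×0.55×0.88 + 0.34×0.55×0.12 + 0.41×0.45×0.88 + 0.58×0.45×0.12
        = 0.033880 + 0.022440 + 0.162360 + 0.031320 = 0.250000
Keeping only the genuine neutron-flux excursion-present terms gives 0.053760, so
  P(genuine neutron-flux excursion | scram) = 0.053760 / 0.250000 ≈ 0.2150

Now also conditioning on stuck control-rod sensor≠true:
By total probability over both values of genuine neutron-flux excursion:
  P(scram | ¬stuck control-rod sensor) = 0.07·0.88 + 0.34·0.12
        = 0.061600 + 0.040800 = 0.102400
The terms with genuine neutron-flux excursion present sum to 0.040800, so
  P(genuine neutron-flux excursion | scram, ¬stuck control-rod sensor) = 0.040800 / 0.102400 ≈ 0.3984
With stuck control-rod sensor excluded, genuine neutron-flux excursion must carry more of the explanatory weight for the scram.

Pr(genuine neutron-flux excursion | scram) ≈ 0.2150; Pr(genuine neutron-flux excursion | scram, ¬stuck control-rod sensor) ≈ 0.3984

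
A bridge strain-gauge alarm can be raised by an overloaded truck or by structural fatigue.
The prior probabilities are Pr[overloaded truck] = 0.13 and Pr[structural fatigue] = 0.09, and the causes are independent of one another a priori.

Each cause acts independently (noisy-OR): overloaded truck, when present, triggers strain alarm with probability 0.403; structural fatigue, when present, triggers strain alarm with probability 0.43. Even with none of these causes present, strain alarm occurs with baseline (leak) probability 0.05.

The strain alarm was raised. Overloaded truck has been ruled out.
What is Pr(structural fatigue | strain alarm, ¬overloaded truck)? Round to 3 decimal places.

Pr(structural fatigue | strain alarm, ¬overloaded truck) ≈ 0.476

Under noisy-OR, P(strain alarm | causes) = 1 − (1−0.05)·∏(1−qᵢ) over the active causes.
Numerator (weight on configurations with structural fatigue): 0.4585·0.09 = 0.041265
Denominator P(strain alarm | ¬overloaded truck): 0.05·0.91 + 0.4585·0.09 = 0.086765
Posterior = 0.041265 / 0.086765 ≈ 0.476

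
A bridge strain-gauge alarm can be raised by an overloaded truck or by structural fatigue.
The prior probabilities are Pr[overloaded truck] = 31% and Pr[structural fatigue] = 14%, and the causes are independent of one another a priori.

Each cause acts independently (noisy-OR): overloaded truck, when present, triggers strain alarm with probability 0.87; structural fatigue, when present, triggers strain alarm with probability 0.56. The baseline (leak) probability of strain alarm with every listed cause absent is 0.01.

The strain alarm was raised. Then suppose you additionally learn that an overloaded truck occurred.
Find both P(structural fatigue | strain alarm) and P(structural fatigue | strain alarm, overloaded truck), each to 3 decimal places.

Under noisy-OR, P(strain alarm | causes) = 1 − (1−0.01)·∏(1−qᵢ) over the active causes.
For the numerator, keep only structural fatigue=true terms: 0.054521 + 0.040942 = 0.095463
The normalizing constant is 0.01·0.69·0.86 + 0.5644·0.69·0.14 + 0.8713·0.31·0.86 + 0.943372·0.31·0.14 = 0.333686
Posterior = 0.095463 / 0.333686 ≈ 0.286

Now also conditioning on overloaded truck=true:
For the numerator, keep only structural fatigue=true terms: 0.943372·0.14 = 0.132072
Normalizer over all consistent configurations: 0.8713·0.86 + 0.943372·0.14 = 0.881390
P(structural fatigue | strain alarm, overloaded truck) = 0.132072/0.881390 ≈ 0.150
The drop from 0.286 to 0.150 is the explaining-away (discounting) effect.

P(structural fatigue | strain alarm) ≈ 0.286; P(structural fatigue | strain alarm, overloaded truck) ≈ 0.150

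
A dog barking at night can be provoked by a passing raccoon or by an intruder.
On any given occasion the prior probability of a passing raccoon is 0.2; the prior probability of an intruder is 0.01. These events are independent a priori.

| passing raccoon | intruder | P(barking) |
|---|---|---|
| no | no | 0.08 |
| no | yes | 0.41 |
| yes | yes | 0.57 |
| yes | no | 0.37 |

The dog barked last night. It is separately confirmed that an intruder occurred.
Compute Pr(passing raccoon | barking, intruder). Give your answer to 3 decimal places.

Pr(passing raccoon | barking, intruder) ≈ 0.258

Enumerate both values of passing raccoon and weight by the priors:
  P(barking | intruder) = 0.41·0.8 + 0.57·0.2
        = 0.328000 + 0.114000 = 0.442000
The terms with passing raccoon present sum to 0.114000, so
  P(passing raccoon | barking, intruder) = 0.114000 / 0.442000 ≈ 0.258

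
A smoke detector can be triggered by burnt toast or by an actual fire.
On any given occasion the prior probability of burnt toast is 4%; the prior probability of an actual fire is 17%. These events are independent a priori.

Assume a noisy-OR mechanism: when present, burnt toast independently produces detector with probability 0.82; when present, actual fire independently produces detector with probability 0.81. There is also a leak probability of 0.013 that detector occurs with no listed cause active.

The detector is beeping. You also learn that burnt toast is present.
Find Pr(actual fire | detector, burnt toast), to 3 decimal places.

Under noisy-OR, P(detector | causes) = 1 − (1−0.013)·∏(1−qᵢ) over the active causes.
Weight on actual fire=true, given the evidence: 0.966245×0.17 = 0.164262
Denominator P(detector | burnt toast): 0.82234×0.83 + 0.966245×0.17 = 0.846804
Posterior = 0.164262 / 0.846804 ≈ 0.194

Pr(actual fire | detector, burnt toast) ≈ 0.194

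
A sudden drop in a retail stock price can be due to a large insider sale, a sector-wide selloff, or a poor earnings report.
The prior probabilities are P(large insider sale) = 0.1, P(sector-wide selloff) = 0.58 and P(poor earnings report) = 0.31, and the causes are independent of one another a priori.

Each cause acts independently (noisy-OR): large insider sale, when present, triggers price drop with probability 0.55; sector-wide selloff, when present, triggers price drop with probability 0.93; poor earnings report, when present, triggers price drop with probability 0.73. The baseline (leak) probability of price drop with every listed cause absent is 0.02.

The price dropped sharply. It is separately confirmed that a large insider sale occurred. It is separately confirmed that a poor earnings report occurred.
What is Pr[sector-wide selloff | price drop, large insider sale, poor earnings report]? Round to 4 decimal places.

Under noisy-OR, P(price drop | causes) = 1 − (1−0.02)·∏(1−qᵢ) over the active causes.
P(price drop | large insider sale, poor earnings report) = 0.88093·0.42 + 0.991665·0.58 = 0.369991 + 0.575166 = 0.945157
Of this, 0.575166 comes from 0.991665·0.58 (the sector-wide selloff=true cases).
Hence the posterior is 0.575166/0.945157 ≈ 0.6085.

Pr[sector-wide selloff | price drop, large insider sale, poor earnings report] ≈ 0.6085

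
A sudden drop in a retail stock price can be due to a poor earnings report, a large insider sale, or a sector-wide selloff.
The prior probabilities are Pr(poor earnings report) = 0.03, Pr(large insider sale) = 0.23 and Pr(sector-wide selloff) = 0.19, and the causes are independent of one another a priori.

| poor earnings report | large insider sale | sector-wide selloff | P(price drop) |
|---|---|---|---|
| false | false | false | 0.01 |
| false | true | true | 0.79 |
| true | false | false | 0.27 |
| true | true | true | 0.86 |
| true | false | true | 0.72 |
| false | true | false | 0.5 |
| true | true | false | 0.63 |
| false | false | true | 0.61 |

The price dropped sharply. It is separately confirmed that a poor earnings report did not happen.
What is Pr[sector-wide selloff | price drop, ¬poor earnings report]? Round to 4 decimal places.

P(price drop | ¬poor earnings report) = 0.01*0.77*0.81 + 0.61*0.77*0.19 + 0.5*0.23*0.81 + 0.79*0.23*0.19 = 0.006237 + 0.089243 + 0.093150 + 0.034523 = 0.223153
Of this, 0.123766 comes from 0.089243 + 0.034523 (the sector-wide selloff=true cases).
Hence the posterior is 0.123766/0.223153 ≈ 0.5546.

Pr[sector-wide selloff | price drop, ¬poor earnings report] ≈ 0.5546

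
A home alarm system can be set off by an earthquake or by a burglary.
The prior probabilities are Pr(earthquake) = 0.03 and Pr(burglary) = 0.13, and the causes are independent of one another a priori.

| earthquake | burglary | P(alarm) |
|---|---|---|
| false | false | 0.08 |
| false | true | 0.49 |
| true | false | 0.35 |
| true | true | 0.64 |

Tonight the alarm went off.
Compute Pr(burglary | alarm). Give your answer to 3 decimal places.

Pr(burglary | alarm) ≈ 0.456

Sum P(alarm|·) weighted by the priors over the 4 (earthquake, burglary) configurations:
  P(alarm) = 0.08*0.97*0.87 + 0.49*0.97*0.13 + 0.35*0.03*0.87 + 0.64*0.03*0.13
        = 0.067512 + 0.061789 + 0.009135 + 0.002496 = 0.140932
The terms with burglary present sum to 0.064285, so
  P(burglary | alarm) = 0.064285 / 0.140932 ≈ 0.456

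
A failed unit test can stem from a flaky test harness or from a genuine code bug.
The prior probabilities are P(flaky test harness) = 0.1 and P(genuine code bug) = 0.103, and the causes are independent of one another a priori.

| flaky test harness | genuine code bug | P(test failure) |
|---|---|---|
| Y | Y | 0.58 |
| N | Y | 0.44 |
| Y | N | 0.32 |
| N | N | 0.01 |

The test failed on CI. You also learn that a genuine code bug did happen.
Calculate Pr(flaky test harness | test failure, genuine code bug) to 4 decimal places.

P(test failure | genuine code bug) = 0.44*0.9 + 0.58*0.1 = 0.396000 + 0.058000 = 0.454000
Restricting to configurations with flaky test harness present: 0.58*0.1 = 0.058000.
Hence the posterior is 0.058000/0.454000 ≈ 0.1278.

Pr(flaky test harness | test failure, genuine code bug) ≈ 0.1278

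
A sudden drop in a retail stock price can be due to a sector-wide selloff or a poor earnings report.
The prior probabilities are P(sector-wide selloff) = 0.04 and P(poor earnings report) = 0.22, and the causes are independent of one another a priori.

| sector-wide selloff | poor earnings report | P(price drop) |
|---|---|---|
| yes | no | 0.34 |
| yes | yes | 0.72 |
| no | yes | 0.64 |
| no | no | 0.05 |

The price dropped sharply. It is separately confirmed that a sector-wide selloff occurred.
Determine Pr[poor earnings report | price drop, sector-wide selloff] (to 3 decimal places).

Numerator (weight on configurations with poor earnings report): 0.72·0.22 = 0.158400
Normalizer over all consistent configurations: 0.34·0.78 + 0.72·0.22 = 0.423600
P(poor earnings report | price drop, sector-wide selloff) = 0.158400/0.423600 ≈ 0.374

Pr[poor earnings report | price drop, sector-wide selloff] ≈ 0.374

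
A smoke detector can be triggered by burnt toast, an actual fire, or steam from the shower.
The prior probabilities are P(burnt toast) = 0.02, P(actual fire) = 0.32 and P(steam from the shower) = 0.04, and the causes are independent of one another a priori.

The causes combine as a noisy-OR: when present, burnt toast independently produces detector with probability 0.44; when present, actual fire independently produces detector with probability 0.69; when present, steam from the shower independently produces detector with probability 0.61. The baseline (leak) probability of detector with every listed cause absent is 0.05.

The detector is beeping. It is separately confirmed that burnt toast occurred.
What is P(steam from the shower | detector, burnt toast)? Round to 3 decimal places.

Under noisy-OR, P(detector | causes) = 1 − (1−0.05)·∏(1−qᵢ) over the active causes.
By total probability over the 4 (actual fire, steam from the shower) configurations:
  P(detector | burnt toast) = 0.468×0.68×0.96 + 0.79252×0.68×0.04 + 0.83508×0.32×0.96 + 0.935681×0.32×0.04
        = 0.305510 + 0.021557 + 0.256537 + 0.011977 = 0.595581
Configurations with steam from the shower contribute 0.033534, so
  P(steam from the shower | detector, burnt toast) = 0.033534 / 0.595581 ≈ 0.056

P(steam from the shower | detector, burnt toast) ≈ 0.056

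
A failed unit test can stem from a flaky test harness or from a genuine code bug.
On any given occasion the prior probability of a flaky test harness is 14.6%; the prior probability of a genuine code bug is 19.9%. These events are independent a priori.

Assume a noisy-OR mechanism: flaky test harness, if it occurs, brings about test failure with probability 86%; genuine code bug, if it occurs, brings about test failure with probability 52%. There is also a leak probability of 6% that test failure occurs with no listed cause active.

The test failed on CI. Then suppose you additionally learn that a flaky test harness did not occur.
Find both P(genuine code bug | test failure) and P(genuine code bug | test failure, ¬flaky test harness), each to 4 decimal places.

P(genuine code bug | test failure) ≈ 0.4580; P(genuine code bug | test failure, ¬flaky test harness) ≈ 0.6944

Under noisy-OR, P(test failure | causes) = 1 − (1−0.06)·∏(1−qᵢ) over the active causes.
By total probability over the 4 (flaky test harness, genuine code bug) configurations:
  P(test failure) = 0.06*0.854*0.801 + 0.5488*0.854*0.199 + 0.8684*0.146*0.801 + 0.936832*0.146*0.199
        = 0.041043 + 0.093266 + 0.101556 + 0.027219 = 0.263084
The terms with genuine code bug present sum to 0.120485, so
  P(genuine code bug | test failure) = 0.120485 / 0.263084 ≈ 0.4580

With the extra evidence:
Numerator (weight on configurations with genuine code bug): 0.5488×0.199 = 0.109211
The normalizing constant is 0.06×0.801 + 0.5488×0.199 = 0.157271
Posterior = 0.109211 / 0.157271 ≈ 0.6944
Ruling out flaky test harness raises the posterior on genuine code bug — the flip side of explaining away.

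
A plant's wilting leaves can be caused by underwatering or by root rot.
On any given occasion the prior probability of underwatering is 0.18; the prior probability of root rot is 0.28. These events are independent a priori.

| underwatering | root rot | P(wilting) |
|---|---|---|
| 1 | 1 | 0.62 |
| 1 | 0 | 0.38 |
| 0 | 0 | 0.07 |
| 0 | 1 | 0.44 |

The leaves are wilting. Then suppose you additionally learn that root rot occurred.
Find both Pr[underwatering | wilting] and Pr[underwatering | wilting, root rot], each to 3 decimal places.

Pr[underwatering | wilting] ≈ 0.361; Pr[underwatering | wilting, root rot] ≈ 0.236

P(wilting) = 0.07·0.82·0.72 + 0.44·0.82·0.28 + 0.38·0.18·0.72 + 0.62·0.18·0.28 = 0.041328 + 0.101024 + 0.049248 + 0.031248 = 0.222848
Restricting to configurations with underwatering present: 0.049248 + 0.031248 = 0.080496.
Hence the posterior is 0.080496/0.222848 ≈ 0.361.

Now condition on the additional information:
Weight on underwatering=true, given the evidence: 0.62*0.18 = 0.111600
Normalizer over all consistent configurations: 0.44*0.82 + 0.62*0.18 = 0.472400
Posterior = 0.111600 / 0.472400 ≈ 0.236
This is intercausal reasoning (explaining away): once root rot accounts for the wilting, underwatering becomes less likely.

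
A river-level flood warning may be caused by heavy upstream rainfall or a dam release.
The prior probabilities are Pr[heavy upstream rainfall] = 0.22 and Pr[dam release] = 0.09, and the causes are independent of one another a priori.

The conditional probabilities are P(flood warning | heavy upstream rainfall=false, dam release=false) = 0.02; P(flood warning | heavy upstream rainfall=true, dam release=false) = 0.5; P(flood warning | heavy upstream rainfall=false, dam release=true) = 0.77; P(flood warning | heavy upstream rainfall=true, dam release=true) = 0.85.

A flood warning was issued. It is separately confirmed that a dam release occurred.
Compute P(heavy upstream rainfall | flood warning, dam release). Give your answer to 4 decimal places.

P(heavy upstream rainfall | flood warning, dam release) ≈ 0.2374

Sum P(flood warning|·) weighted by the priors over both values of heavy upstream rainfall:
  P(flood warning | dam release) = 0.77×0.78 + 0.85×0.22
        = 0.600600 + 0.187000 = 0.787600
Keeping only the heavy upstream rainfall-present terms gives 0.187000, so
  P(heavy upstream rainfall | flood warning, dam release) = 0.187000 / 0.787600 ≈ 0.2374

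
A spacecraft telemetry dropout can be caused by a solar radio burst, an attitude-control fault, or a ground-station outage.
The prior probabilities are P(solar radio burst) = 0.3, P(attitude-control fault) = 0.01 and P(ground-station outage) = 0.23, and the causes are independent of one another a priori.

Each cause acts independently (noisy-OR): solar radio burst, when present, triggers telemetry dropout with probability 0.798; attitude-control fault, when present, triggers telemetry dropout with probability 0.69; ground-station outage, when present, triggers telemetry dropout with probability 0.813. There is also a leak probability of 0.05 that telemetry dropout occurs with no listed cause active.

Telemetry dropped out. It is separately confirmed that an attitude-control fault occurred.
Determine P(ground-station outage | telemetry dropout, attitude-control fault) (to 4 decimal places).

P(ground-station outage | telemetry dropout, attitude-control fault) ≈ 0.2694

Under noisy-OR, P(telemetry dropout | causes) = 1 − (1−0.05)·∏(1−qᵢ) over the active causes.
For the numerator, keep only ground-station outage=true terms: 0.152133 + 0.068232 = 0.220365
The normalizing constant is 0.7055*0.7*0.77 + 0.944928*0.7*0.23 + 0.940511*0.3*0.77 + 0.988876*0.3*0.23 = 0.817887
Posterior = 0.220365 / 0.817887 ≈ 0.2694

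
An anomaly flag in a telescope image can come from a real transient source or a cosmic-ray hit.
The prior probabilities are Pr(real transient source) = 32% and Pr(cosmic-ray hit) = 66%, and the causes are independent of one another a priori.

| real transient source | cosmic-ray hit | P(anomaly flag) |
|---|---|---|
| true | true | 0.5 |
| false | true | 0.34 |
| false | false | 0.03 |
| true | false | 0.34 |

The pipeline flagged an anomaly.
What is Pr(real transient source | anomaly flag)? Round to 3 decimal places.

Numerator (weight on configurations with real transient source): 0.036992 + 0.105600 = 0.142592
The normalizing constant is 0.03×0.68×0.34 + 0.34×0.68×0.66 + 0.34×0.32×0.34 + 0.5×0.32×0.66 = 0.302120
P(real transient source | anomaly flag) = 0.142592/0.302120 ≈ 0.472

Pr(real transient source | anomaly flag) ≈ 0.472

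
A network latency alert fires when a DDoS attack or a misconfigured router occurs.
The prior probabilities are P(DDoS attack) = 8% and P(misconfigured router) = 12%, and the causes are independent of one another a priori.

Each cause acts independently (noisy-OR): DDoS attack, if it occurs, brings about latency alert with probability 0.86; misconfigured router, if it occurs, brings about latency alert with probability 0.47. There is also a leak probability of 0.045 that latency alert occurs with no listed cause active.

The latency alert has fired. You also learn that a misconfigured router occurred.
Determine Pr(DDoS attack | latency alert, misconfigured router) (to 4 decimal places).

Pr(DDoS attack | latency alert, misconfigured router) ≈ 0.1406

Under noisy-OR, P(latency alert | causes) = 1 − (1−0.045)·∏(1−qᵢ) over the active causes.
Numerator (weight on configurations with DDoS attack): 0.929139×0.08 = 0.074331
The normalizing constant is 0.49385×0.92 + 0.929139×0.08 = 0.528673
Posterior = 0.074331 / 0.528673 ≈ 0.1406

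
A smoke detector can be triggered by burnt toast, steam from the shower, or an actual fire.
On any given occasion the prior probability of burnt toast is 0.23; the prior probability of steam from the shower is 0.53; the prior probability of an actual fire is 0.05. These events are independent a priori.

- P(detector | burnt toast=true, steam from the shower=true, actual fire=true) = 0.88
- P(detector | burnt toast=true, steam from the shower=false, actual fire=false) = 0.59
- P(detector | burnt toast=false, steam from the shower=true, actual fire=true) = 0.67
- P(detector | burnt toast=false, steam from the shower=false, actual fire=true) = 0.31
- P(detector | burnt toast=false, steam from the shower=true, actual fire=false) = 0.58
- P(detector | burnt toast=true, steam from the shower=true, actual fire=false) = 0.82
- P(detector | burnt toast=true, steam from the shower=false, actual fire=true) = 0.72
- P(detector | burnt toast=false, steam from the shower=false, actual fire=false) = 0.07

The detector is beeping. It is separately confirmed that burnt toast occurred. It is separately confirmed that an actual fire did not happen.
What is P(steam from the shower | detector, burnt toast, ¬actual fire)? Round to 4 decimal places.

P(steam from the shower | detector, burnt toast, ¬actual fire) ≈ 0.6105

Enumerate both values of steam from the shower and weight by the priors:
  P(detector | burnt toast, ¬actual fire) = 0.59·0.47 + 0.82·0.53
        = 0.277300 + 0.434600 = 0.711900
Keeping only the steam from the shower-present terms gives 0.434600, so
  P(steam from the shower | detector, burnt toast, ¬actual fire) = 0.434600 / 0.711900 ≈ 0.6105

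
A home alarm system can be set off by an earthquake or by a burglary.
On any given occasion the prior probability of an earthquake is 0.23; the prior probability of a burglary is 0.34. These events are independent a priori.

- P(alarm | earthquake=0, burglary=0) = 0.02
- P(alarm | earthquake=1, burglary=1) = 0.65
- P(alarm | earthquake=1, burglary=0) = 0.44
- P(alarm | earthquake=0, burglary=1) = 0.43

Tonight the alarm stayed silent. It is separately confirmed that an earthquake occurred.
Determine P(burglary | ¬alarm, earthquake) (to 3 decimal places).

Enumerate both values of burglary and weight by the priors:
  P(¬alarm | earthquake) = 0.56*0.66 + 0.35*0.34
        = 0.369600 + 0.119000 = 0.488600
Configurations with burglary contribute 0.119000, so
  P(burglary | ¬alarm, earthquake) = 0.119000 / 0.488600 ≈ 0.244

P(burglary | ¬alarm, earthquake) ≈ 0.244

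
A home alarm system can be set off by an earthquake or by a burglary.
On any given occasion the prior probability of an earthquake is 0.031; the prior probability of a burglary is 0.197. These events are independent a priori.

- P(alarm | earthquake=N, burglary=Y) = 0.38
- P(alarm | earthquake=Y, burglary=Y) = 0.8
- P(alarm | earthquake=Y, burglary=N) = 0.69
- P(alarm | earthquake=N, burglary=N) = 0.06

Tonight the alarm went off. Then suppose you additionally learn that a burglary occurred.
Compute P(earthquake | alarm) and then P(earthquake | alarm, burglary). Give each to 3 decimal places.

P(earthquake | alarm) ≈ 0.156; P(earthquake | alarm, burglary) ≈ 0.063

P(alarm) = 0.06·0.969·0.803 + 0.38·0.969·0.197 + 0.69·0.031·0.803 + 0.8·0.031·0.197 = 0.046686 + 0.072539 + 0.017176 + 0.004886 = 0.141287
Of this, 0.022062 comes from 0.017176 + 0.004886 (the earthquake=true cases).
Hence the posterior is 0.022062/0.141287 ≈ 0.156.

With the extra evidence:
Sum P(alarm|·) weighted by the priors over both values of earthquake:
  P(alarm | burglary) = 0.38·0.969 + 0.8·0.031
        = 0.368220 + 0.024800 = 0.393020
The terms with earthquake present sum to 0.024800, so
  P(earthquake | alarm, burglary) = 0.024800 / 0.393020 ≈ 0.063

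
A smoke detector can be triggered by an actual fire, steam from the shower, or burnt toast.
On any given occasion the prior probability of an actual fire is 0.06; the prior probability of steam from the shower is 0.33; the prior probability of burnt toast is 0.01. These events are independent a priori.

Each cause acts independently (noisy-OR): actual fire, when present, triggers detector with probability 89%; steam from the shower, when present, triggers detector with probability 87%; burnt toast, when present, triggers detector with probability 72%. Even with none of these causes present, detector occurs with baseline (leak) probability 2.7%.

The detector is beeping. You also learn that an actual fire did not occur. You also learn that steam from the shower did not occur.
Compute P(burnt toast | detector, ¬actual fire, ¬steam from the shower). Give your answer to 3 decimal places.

P(burnt toast | detector, ¬actual fire, ¬steam from the shower) ≈ 0.214

Under noisy-OR, P(detector | causes) = 1 − (1−0.027)·∏(1−qᵢ) over the active causes.
P(detector | ¬actual fire, ¬steam from the shower) = 0.027*0.99 + 0.72756*0.01 = 0.026730 + 0.007276 = 0.034006
Restricting to configurations with burnt toast present: 0.72756*0.01 = 0.007276.
Hence the posterior is 0.007276/0.034006 ≈ 0.214.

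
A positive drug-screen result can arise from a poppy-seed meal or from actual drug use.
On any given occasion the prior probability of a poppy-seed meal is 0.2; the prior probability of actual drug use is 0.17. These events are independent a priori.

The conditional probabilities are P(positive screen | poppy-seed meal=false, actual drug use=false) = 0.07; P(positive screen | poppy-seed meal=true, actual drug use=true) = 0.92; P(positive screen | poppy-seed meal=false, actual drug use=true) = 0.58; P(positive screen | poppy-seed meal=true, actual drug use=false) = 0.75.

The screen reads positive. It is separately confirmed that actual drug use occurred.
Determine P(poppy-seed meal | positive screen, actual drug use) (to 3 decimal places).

Numerator (weight on configurations with poppy-seed meal): 0.92×0.2 = 0.184000
The normalizing constant is 0.58×0.8 + 0.92×0.2 = 0.648000
Posterior = 0.184000 / 0.648000 ≈ 0.284

P(poppy-seed meal | positive screen, actual drug use) ≈ 0.284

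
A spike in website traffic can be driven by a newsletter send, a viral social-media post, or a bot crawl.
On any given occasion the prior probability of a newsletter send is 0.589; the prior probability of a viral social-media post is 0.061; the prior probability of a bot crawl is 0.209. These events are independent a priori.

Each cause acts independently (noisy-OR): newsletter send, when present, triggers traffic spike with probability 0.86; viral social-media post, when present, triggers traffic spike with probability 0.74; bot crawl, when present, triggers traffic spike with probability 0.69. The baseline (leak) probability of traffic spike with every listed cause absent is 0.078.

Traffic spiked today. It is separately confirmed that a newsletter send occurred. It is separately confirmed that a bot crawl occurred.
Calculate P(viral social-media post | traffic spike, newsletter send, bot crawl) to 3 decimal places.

Under noisy-OR, P(traffic spike | causes) = 1 − (1−0.078)·∏(1−qᵢ) over the active causes.
Enumerate both values of viral social-media post and weight by the priors:
  P(traffic spike | newsletter send, bot crawl) = 0.959985*0.939 + 0.989596*0.061
        = 0.901426 + 0.060365 = 0.961791
Keeping only the viral social-media post-present terms gives 0.060365, so
  P(viral social-media post | traffic spike, newsletter send, bot crawl) = 0.060365 / 0.961791 ≈ 0.063

P(viral social-media post | traffic spike, newsletter send, bot crawl) ≈ 0.063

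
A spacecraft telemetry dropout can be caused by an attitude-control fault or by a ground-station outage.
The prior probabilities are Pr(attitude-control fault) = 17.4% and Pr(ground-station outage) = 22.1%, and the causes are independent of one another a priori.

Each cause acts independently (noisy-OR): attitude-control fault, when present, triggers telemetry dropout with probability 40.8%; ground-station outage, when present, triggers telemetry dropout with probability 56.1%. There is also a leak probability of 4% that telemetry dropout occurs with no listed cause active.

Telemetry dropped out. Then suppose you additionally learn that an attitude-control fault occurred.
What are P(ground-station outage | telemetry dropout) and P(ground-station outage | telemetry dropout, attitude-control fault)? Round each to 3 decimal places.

P(ground-station outage | telemetry dropout) ≈ 0.615; P(ground-station outage | telemetry dropout, attitude-control fault) ≈ 0.330

Under noisy-OR, P(telemetry dropout | causes) = 1 − (1−0.04)·∏(1−qᵢ) over the active causes.
By total probability over the 4 (attitude-control fault, ground-station outage) configurations:
  P(telemetry dropout) = 0.04×0.826×0.779 + 0.57856×0.826×0.221 + 0.43168×0.174×0.779 + 0.750508×0.174×0.221
        = 0.025738 + 0.105614 + 0.058512 + 0.028860 = 0.218724
The terms with ground-station outage present sum to 0.134474, so
  P(ground-station outage | telemetry dropout) = 0.134474 / 0.218724 ≈ 0.615

Now also conditioning on attitude-control fault=true:
Sum P(telemetry dropout|·) weighted by the priors over both values of ground-station outage:
  P(telemetry dropout | attitude-control fault) = 0.43168×0.779 + 0.750508×0.221
        = 0.336279 + 0.165862 = 0.502141
Configurations with ground-station outage contribute 0.165862, so
  P(ground-station outage | telemetry dropout, attitude-control fault) = 0.165862 / 0.502141 ≈ 0.330
This is intercausal reasoning (explaining away): once attitude-control fault accounts for the telemetry dropout, ground-station outage becomes less likely.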